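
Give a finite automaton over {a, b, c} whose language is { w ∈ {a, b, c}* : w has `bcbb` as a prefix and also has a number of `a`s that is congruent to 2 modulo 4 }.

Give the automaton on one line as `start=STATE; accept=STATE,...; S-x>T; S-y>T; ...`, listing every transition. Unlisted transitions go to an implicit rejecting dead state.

Build one automaton per condition and run them in lockstep. The first has 6 states tracking whether the input so far still matches the prefix `bcbb`; the second has 4 states tracking the count of `a`s modulo 4. A product state is a pair (one from each), accepting exactly when both do. After merging equivalent states the machine shrinks.
9 states suffice.
        a   b   c  
>  q0   q1  q2  q1 
   q1   q1  q1  q1 
   q2   q1  q1  q3 
   q3   q1  q4  q1 
   q4   q1  q5  q1 
   q5   q6  q5  q5 
   q6   q7  q6  q6 
 * q7   q8  q7  q7 
   q8   q5  q8  q8 
(> = start, * = accepting)

start=q0; accept=q7; q0-a>q1; q0-b>q2; q0-c>q1; q1-a>q1; q1-b>q1; q1-c>q1; q2-a>q1; q2-b>q1; q2-c>q3; q3-a>q1; q3-b>q4; q3-c>q1; q4-a>q1; q4-b>q5; q4-c>q1; q5-a>q6; q5-b>q5; q5-c>q5; q6-a>q7; q6-b>q6; q6-c>q6; q7-a>q8; q7-b>q7; q7-c>q7; q8-a>q5; q8-b>q8; q8-c>q8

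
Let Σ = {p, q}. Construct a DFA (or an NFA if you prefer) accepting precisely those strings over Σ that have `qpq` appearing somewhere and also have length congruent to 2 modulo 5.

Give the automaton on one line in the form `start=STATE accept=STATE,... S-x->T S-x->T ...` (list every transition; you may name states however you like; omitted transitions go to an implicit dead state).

start=A accept=T A-p->B A-q->C B-p->D B-q->E C-p->F C-q->E D-p->G D-q->H E-p->I E-q->H F-p->G F-q->J G-p->K G-q->L H-p->M H-q->L I-p->K I-q->N J-p->N J-q->N K-p->A K-q->O L-p->P L-q->O M-p->A M-q->Q N-p->Q N-q->Q O-p->R O-q->C P-p->B P-q->S Q-p->S Q-q->S R-p->D R-q->T S-p->T S-q->T T-p->J T-q->J

Handle the two conditions separately and then intersect. The first has 4 states tracking whether and how much of `qpq` has been seen; the second has 5 states tracking the input length modulo 5. A product state is a pair (one from each), accepting exactly when both do.
With 20 states:
       p  q 
>  A   B  C 
   B   D  E 
   C   F  E 
   D   G  H 
   E   I  H 
   F   G  J 
   G   K  L 
   H   M  L 
   I   K  N 
   J   N  N 
   K   A  O 
   L   P  O 
   M   A  Q 
   N   Q  Q 
   O   R  C 
   P   B  S 
   Q   S  S 
   R   D  T 
   S   T  T 
 * T   J  J 
(> = start, * = accepting)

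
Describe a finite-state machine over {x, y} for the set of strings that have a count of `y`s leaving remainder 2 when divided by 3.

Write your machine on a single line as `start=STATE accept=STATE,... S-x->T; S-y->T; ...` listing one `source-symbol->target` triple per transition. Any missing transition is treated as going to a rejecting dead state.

start=A; accept=C; A-x->A; A-y->B; B-x->B; B-y->C; C-x->C; C-y->A

Keep the running count of `y`s modulo 3: each `y` advances along the cycle A → B → C → A while other symbols loop. Accept at C.
With 3 states:
       x  y 
>  A   A  B 
   B   B  C 
 * C   C  A 
(> = start, * = accepting)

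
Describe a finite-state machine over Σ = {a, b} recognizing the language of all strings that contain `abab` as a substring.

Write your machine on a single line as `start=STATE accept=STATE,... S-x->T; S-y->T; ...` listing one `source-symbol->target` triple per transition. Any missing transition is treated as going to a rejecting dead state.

States s0..s3 record the length of the longest prefix of `abab` that matches the current input suffix. Reaching s4 means `abab` has been seen, and we stay there forever. Accept from s4.
        a   b  
>  s0   s1  s0 
   s1   s1  s2 
   s2   s3  s0 
   s3   s1  s4 
 * s4   s4  s4 
(> = start, * = accepting)

start=s0; accept=s4; s0-a->s1; s0-b->s0; s1-a->s1; s1-b->s2; s2-a->s3; s2-b->s0; s3-a->s1; s3-b->s4; s4-a->s4; s4-b->s4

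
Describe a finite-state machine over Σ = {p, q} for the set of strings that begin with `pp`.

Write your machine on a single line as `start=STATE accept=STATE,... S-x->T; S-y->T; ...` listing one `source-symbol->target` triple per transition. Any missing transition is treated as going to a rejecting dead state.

start=S0; accept=S2; S0-p->S1; S0-q->S3; S1-p->S2; S1-q->S3; S2-p->S2; S2-q->S2; S3-p->S3; S3-q->S3

Walk along `pp` while the input agrees: from S0 take `p` to S1, and so on. Any deviation drops to the rejecting sink S3. Once S2 is reached the prefix is confirmed and every continuation is accepted.
4 states suffice.
        p   q  
>  S0   S1  S3 
   S1   S2  S3 
 * S2   S2  S2 
   S3   S3  S3 
(> = start, * = accepting)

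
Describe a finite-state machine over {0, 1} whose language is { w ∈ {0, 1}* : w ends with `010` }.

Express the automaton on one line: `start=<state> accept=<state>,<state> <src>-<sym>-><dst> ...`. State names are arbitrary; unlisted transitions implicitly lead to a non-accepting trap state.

Remember how much of `010` the current input suffix matches. State q0 means no match yet; q1 means the last symbol is `0`; q2 means the last 2 symbols are `01`; q3 means the last 3 symbols are `010`. Only q3 accepts. On a mismatch, fall back to the longest proper suffix that is still a prefix of `010`.
        0   1  
>  q0   q1  q0 
   q1   q1  q2 
   q2   q3  q0 
 * q3   q1  q2 
(> = start, * = accepting)

start=q0 accept=q3 q0-0->q1 q0-1->q0 q1-0->q1 q1-1->q2 q2-0->q3 q2-1->q0 q3-0->q1 q3-1->q2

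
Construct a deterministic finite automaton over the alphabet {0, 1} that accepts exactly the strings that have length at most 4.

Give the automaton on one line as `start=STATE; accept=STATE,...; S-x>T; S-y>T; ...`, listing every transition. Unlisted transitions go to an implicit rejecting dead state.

We only need to distinguish lengths 0, 1, …, 4, and '>4'. Chain S0 → S1 → S2 → S3 → S4 → S5 on every symbol, with S5 looping. Accepting states: {S0, S1, S2, S3, S4}.
6 states suffice.
        0   1  
>* S0   S1  S1 
 * S1   S2  S2 
 * S2   S3  S3 
 * S3   S4  S4 
 * S4   S5  S5 
   S5   S5  S5 
(> = start, * = accepting)

start=S0; accept=S0,S1,S2,S3,S4; S0-0>S1; S0-1>S1; S1-0>S2; S1-1>S2; S2-0>S3; S2-1>S3; S3-0>S4; S3-1>S4; S4-0>S5; S4-1>S5; S5-0>S5; S5-1>S5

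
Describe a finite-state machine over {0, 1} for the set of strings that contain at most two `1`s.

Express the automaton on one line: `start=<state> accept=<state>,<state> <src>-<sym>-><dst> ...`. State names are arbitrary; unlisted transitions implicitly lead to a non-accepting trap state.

Count `1`s, saturating at 3: states s0 through s2 mean 0 through 2 `1`s seen; s3 means more than 2. Each `1` increments (capped at s3); other symbols loop. Accept from {s0, s1, s2}.
        0   1  
>* s0   s0  s1 
 * s1   s1  s2 
 * s2   s2  s3 
   s3   s3  s3 
(> = start, * = accepting)

start=s0 accept=s0,s1,s2 s0-0->s0 s0-1->s1 s1-0->s1 s1-1->s2 s2-0->s2 s2-1->s3 s3-0->s3 s3-1->s3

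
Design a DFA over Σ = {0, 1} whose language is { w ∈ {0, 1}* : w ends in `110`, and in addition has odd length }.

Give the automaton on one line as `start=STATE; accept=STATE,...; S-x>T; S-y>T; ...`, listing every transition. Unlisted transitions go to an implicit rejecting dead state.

start=S0; accept=S4; S0-0>S1; S0-1>S2; S1-0>S0; S1-1>S0; S2-0>S0; S2-1>S3; S3-0>S4; S3-1>S2; S4-0>S0; S4-1>S0

Handle the two conditions separately and then intersect. One (4 states) tracks how much of the suffix `110` has currently been matched; the other (2 states) tracks the input length modulo 2. Each combined state is a pair, one component from each; accept when both components accept. Equivalent product states are then merged.
5 states suffice.
        0   1  
>  S0   S1  S2 
   S1   S0  S0 
   S2   S0  S3 
   S3   S4  S2 
 * S4   S0  S0 
(> = start, * = accepting)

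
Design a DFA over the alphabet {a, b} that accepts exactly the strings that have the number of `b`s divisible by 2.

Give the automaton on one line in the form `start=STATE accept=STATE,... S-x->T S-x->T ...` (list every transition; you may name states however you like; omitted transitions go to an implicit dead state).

The only thing that matters is how many `b`s have appeared, reduced mod 2. Use one state per residue: s0 for 0, …, s1 for 1. Reading `b` moves to the next residue; anything else stays put. s0 is accepting.
With 2 states:
        a   b  
>* s0   s0  s1 
   s1   s1  s0 
(> = start, * = accepting)

start=s0 accept=s0 s0-a->s0 s0-b->s1 s1-a->s1 s1-b->s0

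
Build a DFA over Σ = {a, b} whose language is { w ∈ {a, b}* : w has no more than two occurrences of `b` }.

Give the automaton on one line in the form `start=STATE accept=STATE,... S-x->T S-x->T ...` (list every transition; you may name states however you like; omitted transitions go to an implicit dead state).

Count `b`s, saturating at 3: states S0 through S2 mean 0 through 2 `b`s seen; S3 means more than 2. Each `b` increments (capped at S3); other symbols loop. Accept from {S0, S1, S2}.
        a   b  
>* S0   S0  S1 
 * S1   S1  S2 
 * S2   S2  S3 
   S3   S3  S3 
(> = start, * = accepting)

start=S0 accept=S0,S1,S2 S0-a->S0 S0-b->S1 S1-a->S1 S1-b->S2 S2-a->S2 S2-b->S3 S3-a->S3 S3-b->S3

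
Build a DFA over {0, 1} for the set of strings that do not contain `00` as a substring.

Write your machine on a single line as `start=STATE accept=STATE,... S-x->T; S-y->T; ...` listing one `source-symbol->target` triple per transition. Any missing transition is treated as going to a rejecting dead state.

Track partial matches of the forbidden pattern `00`. State q2 is a dead state reached once `00` has occurred; every other state accepts. q0 means no part of `00` is currently matched.
With 3 states:
        0   1  
>* q0   q1  q0 
 * q1   q2  q0 
   q2   q2  q2 
(> = start, * = accepting)

start=q0; accept=q0,q1; q0-0->q1; q0-1->q0; q1-0->q2; q1-1->q0; q2-0->q2; q2-1->q2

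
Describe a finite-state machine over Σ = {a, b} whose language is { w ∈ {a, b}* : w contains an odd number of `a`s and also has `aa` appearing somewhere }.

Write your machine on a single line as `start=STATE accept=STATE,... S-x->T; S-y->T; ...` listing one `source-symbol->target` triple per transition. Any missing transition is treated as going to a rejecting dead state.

start=S0; accept=S4; S0-a->S1; S0-b->S0; S1-a->S2; S1-b->S3; S2-a->S4; S2-b->S2; S3-a->S5; S3-b->S3; S4-a->S2; S4-b->S4; S5-a->S4; S5-b->S0

Handle the two conditions separately and then intersect. One (2 states) tracks the count of `a`s modulo 2; the other (3 states) tracks whether and how much of `aa` has been seen. Each combined state is a pair, one component from each; accept when both components accept.
6 states suffice.
        a   b  
>  S0   S1  S0 
   S1   S2  S3 
   S2   S4  S2 
   S3   S5  S3 
 * S4   S2  S4 
   S5   S4  S0 
(> = start, * = accepting)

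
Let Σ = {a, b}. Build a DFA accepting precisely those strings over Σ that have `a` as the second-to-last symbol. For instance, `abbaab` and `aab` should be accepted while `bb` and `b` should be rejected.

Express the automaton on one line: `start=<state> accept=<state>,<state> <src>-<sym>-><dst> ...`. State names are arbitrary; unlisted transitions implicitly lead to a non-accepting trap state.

Because acceptance depends on a position counted from the end, the machine has to buffer the most recent 2 symbols. Make each state the string of the last up-to-2 symbols read; on input `x` shift the window left and append `x`. Accept when the buffered window has length 2 and begins with `a`.
        a   b  
>  q0   q1  q2 
   q1   q3  q4 
   q2   q5  q6 
 * q3   q3  q4 
 * q4   q5  q6 
   q5   q3  q4 
   q6   q5  q6 
(> = start, * = accepting)

start=q0 accept=q3,q4 q0-a->q1 q0-b->q2 q1-a->q3 q1-b->q4 q2-a->q5 q2-b->q6 q3-a->q3 q3-b->q4 q4-a->q5 q4-b->q6 q5-a->q3 q5-b->q4 q6-a->q5 q6-b->q6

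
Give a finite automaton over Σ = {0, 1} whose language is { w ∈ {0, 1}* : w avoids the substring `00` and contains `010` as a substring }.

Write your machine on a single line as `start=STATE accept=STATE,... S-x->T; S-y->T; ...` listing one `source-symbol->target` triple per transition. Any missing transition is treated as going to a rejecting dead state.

start=s0; accept=s4,s5; s0-0->s1; s0-1->s0; s1-0->s2; s1-1->s3; s2-0->s2; s2-1->s2; s3-0->s4; s3-1->s0; s4-0->s2; s4-1->s5; s5-0->s4; s5-1->s5

Run two small machines in parallel and take their product. The first has 3 states tracking partial matches of the forbidden pattern `00`; the second has 4 states tracking whether and how much of `010` has been seen. A product state is a pair (one from each), accepting exactly when both do. After merging equivalent states the machine shrinks.
With 6 states:
        0   1  
>  s0   s1  s0 
   s1   s2  s3 
   s2   s2  s2 
   s3   s4  s0 
 * s4   s2  s5 
 * s5   s4  s5 
(> = start, * = accepting)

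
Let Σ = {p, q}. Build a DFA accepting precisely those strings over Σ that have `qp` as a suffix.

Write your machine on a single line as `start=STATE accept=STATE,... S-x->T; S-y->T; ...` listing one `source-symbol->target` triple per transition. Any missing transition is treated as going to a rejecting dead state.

Remember how much of `qp` the current input suffix matches. State s0 means no match yet; s1 means the last symbol is `q`; s2 means the last 2 symbols are `qp`. Only s2 accepts. On a mismatch, fall back to the longest proper suffix that is still a prefix of `qp`.
        p   q  
>  s0   s0  s1 
   s1   s2  s1 
 * s2   s0  s1 
(> = start, * = accepting)

start=s0; accept=s2; s0-p->s0; s0-q->s1; s1-p->s2; s1-q->s1; s2-p->s0; s2-q->s1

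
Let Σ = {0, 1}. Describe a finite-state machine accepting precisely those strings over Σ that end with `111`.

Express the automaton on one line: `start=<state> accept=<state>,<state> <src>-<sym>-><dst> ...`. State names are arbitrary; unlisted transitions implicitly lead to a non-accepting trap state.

Let each state record the length of the longest suffix of the input read so far that is also a prefix of `111`. q1 means the last symbol is `1`; q2 means the last 2 symbols are `11`; q3 means the last 3 symbols are `111`. Accept only at q3, where the string currently ends in `111`.
        0   1  
>  q0   q0  q1 
   q1   q0  q2 
   q2   q0  q3 
 * q3   q0  q3 
(> = start, * = accepting)

start=q0 accept=q3 q0-0->q0 q0-1->q1 q1-0->q0 q1-1->q2 q2-0->q0 q2-1->q3 q3-0->q0 q3-1->q3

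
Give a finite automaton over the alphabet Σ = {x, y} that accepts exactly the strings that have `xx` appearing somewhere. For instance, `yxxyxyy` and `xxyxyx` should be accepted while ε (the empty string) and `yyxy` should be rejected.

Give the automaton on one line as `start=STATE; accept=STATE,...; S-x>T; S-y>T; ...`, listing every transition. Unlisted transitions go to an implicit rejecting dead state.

States A..B record the length of the longest prefix of `xx` that matches the current input suffix. Reaching C means `xx` has been seen, and we stay there forever. Accept from C.
With 3 states:
       x  y 
>  A   B  A 
   B   C  A 
 * C   C  C 
(> = start, * = accepting)

start=A; accept=C; A-x>B; A-y>A; B-x>C; B-y>A; C-x>C; C-y>C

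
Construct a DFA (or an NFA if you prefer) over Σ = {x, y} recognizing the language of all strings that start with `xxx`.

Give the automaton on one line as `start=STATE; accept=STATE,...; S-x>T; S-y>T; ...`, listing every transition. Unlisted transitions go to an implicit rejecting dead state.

Walk along `xxx` while the input agrees: from A take `x` to B, and so on. Any deviation drops to the rejecting sink E. Once D is reached the prefix is confirmed and every continuation is accepted.
       x  y 
>  A   B  E 
   B   C  E 
   C   D  E 
 * D   D  D 
   E   E  E 
(> = start, * = accepting)

start=A; accept=D; A-x>B; A-y>E; B-x>C; B-y>E; C-x>D; C-y>E; D-x>D; D-y>D; E-x>E; E-y>E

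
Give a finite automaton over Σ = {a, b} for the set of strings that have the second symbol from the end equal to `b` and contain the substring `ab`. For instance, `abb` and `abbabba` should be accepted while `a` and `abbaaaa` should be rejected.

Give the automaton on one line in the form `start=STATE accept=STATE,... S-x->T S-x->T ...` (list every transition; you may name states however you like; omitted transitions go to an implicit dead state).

start=s0 accept=s3,s4 s0-a->s1 s0-b->s0 s1-a->s1 s1-b->s2 s2-a->s3 s2-b->s4 s3-a->s1 s3-b->s2 s4-a->s3 s4-b->s4

Build one automaton per condition and run them in lockstep. The first has 7 states tracking the last 2 symbols read; the second has 3 states tracking whether and how much of `ab` has been seen. A product state is a pair (one from each), accepting exactly when both do. Minimizing collapses redundant product states.
A 5-state machine:
        a   b  
>  s0   s1  s0 
   s1   s1  s2 
   s2   s3  s4 
 * s3   s1  s2 
 * s4   s3  s4 
(> = start, * = accepting)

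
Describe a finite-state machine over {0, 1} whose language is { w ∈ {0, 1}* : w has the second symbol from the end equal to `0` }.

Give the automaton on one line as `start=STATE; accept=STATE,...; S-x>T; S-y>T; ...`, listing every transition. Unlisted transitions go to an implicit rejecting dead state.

start=q0; accept=q3,q4; q0-0>q1; q0-1>q2; q1-0>q3; q1-1>q4; q2-0>q5; q2-1>q6; q3-0>q3; q3-1>q4; q4-0>q5; q4-1>q6; q5-0>q3; q5-1>q4; q6-0>q5; q6-1>q6

Because acceptance depends on a position counted from the end, the machine has to buffer the most recent 2 symbols. Make each state the string of the last up-to-2 symbols read; on input `x` shift the window left and append `x`. Accept when the buffered window has length 2 and begins with `0`.
7 states suffice.
        0   1  
>  q0   q1  q2 
   q1   q3  q4 
   q2   q5  q6 
 * q3   q3  q4 
 * q4   q5  q6 
   q5   q3  q4 
   q6   q5  q6 
(> = start, * = accepting)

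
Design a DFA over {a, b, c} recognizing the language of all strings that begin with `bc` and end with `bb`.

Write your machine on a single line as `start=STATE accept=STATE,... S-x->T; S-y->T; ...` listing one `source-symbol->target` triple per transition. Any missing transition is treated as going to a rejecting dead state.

start=S0; accept=S5; S0-a->S1; S0-b->S2; S0-c->S1; S1-a->S1; S1-b->S1; S1-c->S1; S2-a->S1; S2-b->S1; S2-c->S3; S3-a->S3; S3-b->S4; S3-c->S3; S4-a->S3; S4-b->S5; S4-c->S3; S5-a->S3; S5-b->S5; S5-c->S3

Handle the two conditions separately and then intersect. The first has 4 states tracking whether the input so far still matches the prefix `bc`; the second has 3 states tracking how much of the suffix `bb` has currently been matched. A product state is a pair (one from each), accepting exactly when both do. Minimizing collapses redundant product states.
        a   b   c  
>  S0   S1  S2  S1 
   S1   S1  S1  S1 
   S2   S1  S1  S3 
   S3   S3  S4  S3 
   S4   S3  S5  S3 
 * S5   S3  S5  S3 
(> = start, * = accepting)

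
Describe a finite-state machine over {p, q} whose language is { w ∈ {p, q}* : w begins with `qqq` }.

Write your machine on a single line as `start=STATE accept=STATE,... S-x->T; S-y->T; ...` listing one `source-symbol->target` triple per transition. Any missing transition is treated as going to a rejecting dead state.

Check the first 3 symbols one by one: A through C record how many have matched `qqq` so far; any wrong symbol goes to the dead state E. After all 3 match we enter the accepting sink D.
       p  q 
>  A   E  B 
   B   E  C 
   C   E  D 
 * D   D  D 
   E   E  E 
(> = start, * = accepting)

start=A; accept=D; A-p->E; A-q->B; B-p->E; B-q->C; C-p->E; C-q->D; D-p->D; D-q->D; E-p->E; E-q->E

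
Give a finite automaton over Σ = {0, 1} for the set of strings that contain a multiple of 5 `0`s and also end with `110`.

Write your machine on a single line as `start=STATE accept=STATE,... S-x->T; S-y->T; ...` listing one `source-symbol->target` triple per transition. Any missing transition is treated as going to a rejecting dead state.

Run two small machines in parallel and take their product. The first has 5 states tracking the count of `0`s modulo 5; the second has 4 states tracking how much of the suffix `110` has currently been matched. A product state is a pair (one from each), accepting exactly when both do. After merging equivalent states the machine shrinks.
With 8 states:
        0   1  
>  q0   q1  q0 
   q1   q2  q1 
   q2   q3  q2 
   q3   q4  q3 
   q4   q0  q5 
   q5   q0  q6 
   q6   q7  q6 
 * q7   q1  q0 
(> = start, * = accepting)

start=q0; accept=q7; q0-0->q1; q0-1->q0; q1-0->q2; q1-1->q1; q2-0->q3; q2-1->q2; q3-0->q4; q3-1->q3; q4-0->q0; q4-1->q5; q5-0->q0; q5-1->q6; q6-0->q7; q6-1->q6; q7-0->q1; q7-1->q0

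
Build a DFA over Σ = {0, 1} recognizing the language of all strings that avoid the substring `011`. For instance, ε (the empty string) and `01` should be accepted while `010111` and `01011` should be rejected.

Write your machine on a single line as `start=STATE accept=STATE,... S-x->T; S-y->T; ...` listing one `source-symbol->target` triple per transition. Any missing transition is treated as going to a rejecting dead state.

start=q0; accept=q0,q1,q2; q0-0->q1; q0-1->q0; q1-0->q1; q1-1->q2; q2-0->q1; q2-1->q3; q3-0->q3; q3-1->q3

This is the complement of 'contains `011`'. Use the same substring-matching states — q0 through q3 holding how much of `011` has just been matched — but flip the accepting set: everything except the trap q3 accepts.
A 4-state machine:
        0   1  
>* q0   q1  q0 
 * q1   q1  q2 
 * q2   q1  q3 
   q3   q3  q3 
(> = start, * = accepting)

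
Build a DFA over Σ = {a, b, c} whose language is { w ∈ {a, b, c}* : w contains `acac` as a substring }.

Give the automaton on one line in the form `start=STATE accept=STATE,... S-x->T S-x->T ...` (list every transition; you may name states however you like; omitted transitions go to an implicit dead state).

Track how much of `acac` has been matched so far: state q0 is no progress, q4 is the absorbing accept state reached once `acac` has occurred. Intermediate states record partial matches; on a mismatch, fall back to the longest reusable overlap.
A 5-state machine:
        a   b   c  
>  q0   q1  q0  q0 
   q1   q1  q0  q2 
   q2   q3  q0  q0 
   q3   q1  q0  q4 
 * q4   q4  q4  q4 
(> = start, * = accepting)

start=q0 accept=q4 q0-a->q1 q0-b->q0 q0-c->q0 q1-a->q1 q1-b->q0 q1-c->q2 q2-a->q3 q2-b->q0 q2-c->q0 q3-a->q1 q3-b->q0 q3-c->q4 q4-a->q4 q4-b->q4 q4-c->q4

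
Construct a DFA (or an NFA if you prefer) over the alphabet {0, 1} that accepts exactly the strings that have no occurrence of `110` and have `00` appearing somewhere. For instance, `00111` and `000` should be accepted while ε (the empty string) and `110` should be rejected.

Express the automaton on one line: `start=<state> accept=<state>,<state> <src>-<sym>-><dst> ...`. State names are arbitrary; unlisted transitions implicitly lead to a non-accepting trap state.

start=q0 accept=q3,q5,q6 q0-0->q1 q0-1->q2 q1-0->q3 q1-1->q2 q2-0->q1 q2-1->q4 q3-0->q3 q3-1->q5 q4-0->q4 q4-1->q4 q5-0->q3 q5-1->q6 q6-0->q4 q6-1->q6

Build one automaton per condition and run them in lockstep. One (4 states) tracks partial matches of the forbidden pattern `110`; the other (3 states) tracks whether and how much of `00` has been seen. Each combined state is a pair, one component from each; accept when both components accept. Minimizing collapses redundant product states.
A 7-state machine:
        0   1  
>  q0   q1  q2 
   q1   q3  q2 
   q2   q1  q4 
 * q3   q3  q5 
   q4   q4  q4 
 * q5   q3  q6 
 * q6   q4  q6 
(> = start, * = accepting)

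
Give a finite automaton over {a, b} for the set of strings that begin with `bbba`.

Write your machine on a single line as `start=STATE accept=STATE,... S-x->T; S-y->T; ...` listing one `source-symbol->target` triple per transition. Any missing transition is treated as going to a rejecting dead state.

start=S0; accept=S4; S0-a->S5; S0-b->S1; S1-a->S5; S1-b->S2; S2-a->S5; S2-b->S3; S3-a->S4; S3-b->S5; S4-a->S4; S4-b->S4; S5-a->S5; S5-b->S5

Check the first 4 symbols one by one: S0 through S3 record how many have matched `bbba` so far; any wrong symbol goes to the dead state S5. After all 4 match we enter the accepting sink S4.
        a   b  
>  S0   S5  S1 
   S1   S5  S2 
   S2   S5  S3 
   S3   S4  S5 
 * S4   S4  S4 
   S5   S5  S5 
(> = start, * = accepting)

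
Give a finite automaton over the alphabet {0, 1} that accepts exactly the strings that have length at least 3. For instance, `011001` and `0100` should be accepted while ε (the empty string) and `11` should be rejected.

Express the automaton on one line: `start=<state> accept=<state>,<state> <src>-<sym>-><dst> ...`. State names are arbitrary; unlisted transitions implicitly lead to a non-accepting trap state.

start=q0 accept=q3,q4 q0-0->q1 q0-1->q1 q1-0->q2 q1-1->q2 q2-0->q3 q2-1->q3 q3-0->q4 q3-1->q4 q4-0->q4 q4-1->q4

Count input length up to 4: every symbol moves from q0 toward q4, which means 'more than 3' and absorbs. Accept from {q3, q4}.
        0   1  
>  q0   q1  q1 
   q1   q2  q2 
   q2   q3  q3 
 * q3   q4  q4 
 * q4   q4  q4 
(> = start, * = accepting)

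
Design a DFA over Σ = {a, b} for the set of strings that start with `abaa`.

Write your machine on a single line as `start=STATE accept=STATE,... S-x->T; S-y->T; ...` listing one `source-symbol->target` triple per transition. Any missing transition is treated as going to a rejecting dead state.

start=q0; accept=q4; q0-a->q1; q0-b->q5; q1-a->q5; q1-b->q2; q2-a->q3; q2-b->q5; q3-a->q4; q3-b->q5; q4-a->q4; q4-b->q4; q5-a->q5; q5-b->q5

Walk along `abaa` while the input agrees: from q0 take `a` to q1, and so on. Any deviation drops to the rejecting sink q5. Once q4 is reached the prefix is confirmed and every continuation is accepted.
A 6-state machine:
        a   b  
>  q0   q1  q5 
   q1   q5  q2 
   q2   q3  q5 
   q3   q4  q5 
 * q4   q4  q4 
   q5   q5  q5 
(> = start, * = accepting)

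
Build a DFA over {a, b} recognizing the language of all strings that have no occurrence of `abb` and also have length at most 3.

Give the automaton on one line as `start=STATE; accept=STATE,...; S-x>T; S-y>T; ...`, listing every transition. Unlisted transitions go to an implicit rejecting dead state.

start=S0; accept=S0,S1,S2,S3,S4,S5; S0-a>S1; S0-b>S2; S1-a>S3; S1-b>S4; S2-a>S3; S2-b>S3; S3-a>S5; S3-b>S5; S4-a>S5; S4-b>S6; S5-a>S6; S5-b>S6; S6-a>S6; S6-b>S6

Build one automaton per condition and run them in lockstep. One (4 states) tracks partial matches of the forbidden pattern `abb`; the other (5 states) tracks the input length, saturating at 4. Each combined state is a pair, one component from each; accept when both components accept. After merging equivalent states the machine shrinks.
A 7-state machine:
        a   b  
>* S0   S1  S2 
 * S1   S3  S4 
 * S2   S3  S3 
 * S3   S5  S5 
 * S4   S5  S6 
 * S5   S6  S6 
   S6   S6  S6 
(> = start, * = accepting)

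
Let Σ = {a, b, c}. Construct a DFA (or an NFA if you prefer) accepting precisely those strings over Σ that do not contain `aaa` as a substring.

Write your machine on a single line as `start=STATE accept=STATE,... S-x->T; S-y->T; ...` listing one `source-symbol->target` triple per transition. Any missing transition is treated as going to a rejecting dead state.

This is the complement of 'contains `aaa`'. Use the same substring-matching states — s0 through s3 holding how much of `aaa` has just been matched — but flip the accepting set: everything except the trap s3 accepts.
With 4 states:
        a   b   c  
>* s0   s1  s0  s0 
 * s1   s2  s0  s0 
 * s2   s3  s0  s0 
   s3   s3  s3  s3 
(> = start, * = accepting)

start=s0; accept=s0,s1,s2; s0-a->s1; s0-b->s0; s0-c->s0; s1-a->s2; s1-b->s0; s1-c->s0; s2-a->s3; s2-b->s0; s2-c->s0; s3-a->s3; s3-b->s3; s3-c->s3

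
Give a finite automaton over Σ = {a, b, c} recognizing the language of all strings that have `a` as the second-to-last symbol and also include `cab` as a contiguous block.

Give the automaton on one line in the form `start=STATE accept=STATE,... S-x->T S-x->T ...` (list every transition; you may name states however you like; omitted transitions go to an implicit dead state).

start=S0 accept=S13,S17,S18 S0-a->S1 S0-b->S2 S0-c->S3 S1-a->S4 S1-b->S5 S1-c->S6 S2-a->S7 S2-b->S8 S2-c->S9 S3-a->S10 S3-b->S11 S3-c->S12 S4-a->S4 S4-b->S5 S4-c->S6 S5-a->S7 S5-b->S8 S5-c->S9 S6-a->S10 S6-b->S11 S6-c->S12 S7-a->S4 S7-b->S5 S7-c->S6 S8-a->S7 S8-b->S8 S8-c->S9 S9-a->S10 S9-b->S11 S9-c->S12 S10-a->S4 S10-b->S13 S10-c->S6 S11-a->S7 S11-b->S8 S11-c->S9 S12-a->S10 S12-b->S11 S12-c->S12 S13-a->S14 S13-b->S15 S13-c->S16 S14-a->S17 S14-b->S13 S14-c->S18 S15-a->S14 S15-b->S15 S15-c->S16 S16-a->S19 S16-b->S20 S16-c->S21 S17-a->S17 S17-b->S13 S17-c->S18 S18-a->S19 S18-b->S20 S18-c->S21 S19-a->S17 S19-b->S13 S19-c->S18 S20-a->S14 S20-b->S15 S20-c->S16 S21-a->S19 S21-b->S20 S21-c->S21

Handle the two conditions separately and then intersect. One (13 states) tracks the last 2 symbols read; the other (4 states) tracks whether and how much of `cab` has been seen. Each combined state is a pair, one component from each; accept when both components accept.
          a    b    c  
>  S0     S1   S2   S3 
   S1     S4   S5   S6 
   S2     S7   S8   S9 
   S3    S10  S11  S12 
   S4     S4   S5   S6 
   S5     S7   S8   S9 
   S6    S10  S11  S12 
   S7     S4   S5   S6 
   S8     S7   S8   S9 
   S9    S10  S11  S12 
   S10    S4  S13   S6 
   S11    S7   S8   S9 
   S12   S10  S11  S12 
 * S13   S14  S15  S16 
   S14   S17  S13  S18 
   S15   S14  S15  S16 
   S16   S19  S20  S21 
 * S17   S17  S13  S18 
 * S18   S19  S20  S21 
   S19   S17  S13  S18 
   S20   S14  S15  S16 
   S21   S19  S20  S21 
(> = start, * = accepting)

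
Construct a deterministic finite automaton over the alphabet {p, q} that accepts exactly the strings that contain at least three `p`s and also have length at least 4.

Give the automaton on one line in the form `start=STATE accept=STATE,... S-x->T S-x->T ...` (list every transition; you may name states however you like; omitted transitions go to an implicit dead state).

start=s0 accept=s7 s0-p->s1 s0-q->s2 s1-p->s3 s1-q->s4 s2-p->s4 s2-q->s2 s3-p->s5 s3-q->s6 s4-p->s6 s4-q->s4 s5-p->s7 s5-q->s7 s6-p->s7 s6-q->s6 s7-p->s7 s7-q->s7

Build one automaton per condition and run them in lockstep. One (5 states) tracks the count of `p`s, saturating at 4; the other (6 states) tracks the input length, saturating at 5. Each combined state is a pair, one component from each; accept when both components accept. After merging equivalent states the machine shrinks.
With 8 states:
        p   q  
>  s0   s1  s2 
   s1   s3  s4 
   s2   s4  s2 
   s3   s5  s6 
   s4   s6  s4 
   s5   s7  s7 
   s6   s7  s6 
 * s7   s7  s7 
(> = start, * = accepting)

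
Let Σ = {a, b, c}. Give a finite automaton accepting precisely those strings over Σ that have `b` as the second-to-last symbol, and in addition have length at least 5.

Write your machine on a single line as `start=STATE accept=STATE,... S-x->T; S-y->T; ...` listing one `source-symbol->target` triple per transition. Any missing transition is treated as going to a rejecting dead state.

Build one automaton per condition and run them in lockstep. The first has 13 states tracking the last 2 symbols read; the second has 7 states tracking the input length, saturating at 6. A product state is a pair (one from each), accepting exactly when both do. After merging equivalent states the machine shrinks.
With 7 states:
        a   b   c  
>  S0   S1  S1  S1 
   S1   S2  S2  S2 
   S2   S3  S3  S3 
   S3   S3  S4  S3 
   S4   S5  S6  S5 
 * S5   S3  S4  S3 
 * S6   S5  S6  S5 
(> = start, * = accepting)

start=S0; accept=S5,S6; S0-a->S1; S0-b->S1; S0-c->S1; S1-a->S2; S1-b->S2; S1-c->S2; S2-a->S3; S2-b->S3; S2-c->S3; S3-a->S3; S3-b->S4; S3-c->S3; S4-a->S5; S4-b->S6; S4-c->S5; S5-a->S3; S5-b->S4; S5-c->S3; S6-a->S5; S6-b->S6; S6-c->S5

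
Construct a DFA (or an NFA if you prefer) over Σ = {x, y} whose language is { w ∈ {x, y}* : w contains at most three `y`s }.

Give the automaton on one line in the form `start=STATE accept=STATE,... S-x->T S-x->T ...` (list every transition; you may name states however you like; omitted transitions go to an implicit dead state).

start=A accept=A,B,C,D A-x->A A-y->B B-x->B B-y->C C-x->C C-y->D D-x->D D-y->E E-x->E E-y->E

Count `y`s, saturating at 4: states A through D mean 0 through 3 `y`s seen; E means more than 3. Each `y` increments (capped at E); other symbols loop. Accept from {A, B, C, D}.
A 5-state machine:
       x  y 
>* A   A  B 
 * B   B  C 
 * C   C  D 
 * D   D  E 
   E   E  E 
(> = start, * = accepting)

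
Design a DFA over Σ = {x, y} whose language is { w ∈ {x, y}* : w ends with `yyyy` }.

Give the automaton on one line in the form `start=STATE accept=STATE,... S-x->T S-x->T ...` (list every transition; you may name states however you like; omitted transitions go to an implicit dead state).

Let each state record the length of the longest suffix of the input read so far that is also a prefix of `yyyy`. B means the last symbol is `y`; C means the last 2 symbols are `yy`; D means the last 3 symbols are `yyy`; E means the last 4 symbols are `yyyy`. Accept only at E, where the string currently ends in `yyyy`.
       x  y 
>  A   A  B 
   B   A  C 
   C   A  D 
   D   A  E 
 * E   A  E 
(> = start, * = accepting)

start=A accept=E A-x->A A-y->B B-x->A B-y->C C-x->A C-y->D D-x->A D-y->E E-x->A E-y->E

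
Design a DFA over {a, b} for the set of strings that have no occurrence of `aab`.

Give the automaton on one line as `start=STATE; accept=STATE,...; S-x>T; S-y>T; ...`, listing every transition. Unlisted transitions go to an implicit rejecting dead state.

This is the complement of 'contains `aab`'. Use the same substring-matching states — q0 through q3 holding how much of `aab` has just been matched — but flip the accepting set: everything except the trap q3 accepts.
With 4 states:
        a   b  
>* q0   q1  q0 
 * q1   q2  q0 
 * q2   q2  q3 
   q3   q3  q3 
(> = start, * = accepting)

start=q0; accept=q0,q1,q2; q0-a>q1; q0-b>q0; q1-a>q2; q1-b>q0; q2-a>q2; q2-b>q3; q3-a>q3; q3-b>q3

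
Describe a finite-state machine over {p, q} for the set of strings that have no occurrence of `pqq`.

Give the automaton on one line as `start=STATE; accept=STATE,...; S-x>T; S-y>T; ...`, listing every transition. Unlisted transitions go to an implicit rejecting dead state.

start=s0; accept=s0,s1,s2; s0-p>s1; s0-q>s0; s1-p>s1; s1-q>s2; s2-p>s1; s2-q>s3; s3-p>s3; s3-q>s3

This is the complement of 'contains `pqq`'. Use the same substring-matching states — s0 through s3 holding how much of `pqq` has just been matched — but flip the accepting set: everything except the trap s3 accepts.
A 4-state machine:
        p   q  
>* s0   s1  s0 
 * s1   s1  s2 
 * s2   s1  s3 
   s3   s3  s3 
(> = start, * = accepting)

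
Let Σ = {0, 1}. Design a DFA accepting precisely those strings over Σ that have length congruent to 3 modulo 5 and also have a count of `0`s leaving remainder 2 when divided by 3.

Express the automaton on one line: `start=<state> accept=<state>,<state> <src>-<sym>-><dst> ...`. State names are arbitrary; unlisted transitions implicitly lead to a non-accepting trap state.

start=A accept=H A-0->B A-1->C B-0->D B-1->E C-0->E C-1->F D-0->G D-1->H E-0->H E-1->I F-0->I F-1->G G-0->J G-1->K H-0->K H-1->L I-0->L I-1->J J-0->M J-1->N K-0->N K-1->A L-0->A L-1->M M-0->C M-1->O N-0->O N-1->B O-0->F O-1->D

Run two small machines in parallel and take their product. The first has 5 states tracking the input length modulo 5; the second has 3 states tracking the count of `0`s modulo 3. A product state is a pair (one from each), accepting exactly when both do.
With 15 states:
       0  1 
>  A   B  C 
   B   D  E 
   C   E  F 
   D   G  H 
   E   H  I 
   F   I  G 
   G   J  K 
 * H   K  L 
   I   L  J 
   J   M  N 
   K   N  A 
   L   A  M 
   M   C  O 
   N   O  B 
   O   F  D 
(> = start, * = accepting)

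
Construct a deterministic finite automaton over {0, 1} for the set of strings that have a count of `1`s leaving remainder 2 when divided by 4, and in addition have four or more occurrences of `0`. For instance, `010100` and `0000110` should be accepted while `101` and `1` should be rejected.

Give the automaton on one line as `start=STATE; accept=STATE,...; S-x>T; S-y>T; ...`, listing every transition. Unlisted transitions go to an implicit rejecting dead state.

start=s0; accept=s17; s0-0>s1; s0-1>s2; s1-0>s3; s1-1>s4; s2-0>s4; s2-1>s5; s3-0>s6; s3-1>s7; s4-0>s7; s4-1>s8; s5-0>s8; s5-1>s9; s6-0>s10; s6-1>s11; s7-0>s11; s7-1>s12; s8-0>s12; s8-1>s13; s9-0>s13; s9-1>s0; s10-0>s10; s10-1>s14; s11-0>s14; s11-1>s15; s12-0>s15; s12-1>s16; s13-0>s16; s13-1>s1; s14-0>s14; s14-1>s17; s15-0>s17; s15-1>s18; s16-0>s18; s16-1>s3; s17-0>s17; s17-1>s19; s18-0>s19; s18-1>s6; s19-0>s19; s19-1>s10

Handle the two conditions separately and then intersect. The first has 4 states tracking the count of `1`s modulo 4; the second has 6 states tracking the count of `0`s, saturating at 5. A product state is a pair (one from each), accepting exactly when both do. After merging equivalent states the machine shrinks.
20 states suffice.
          0    1  
>  s0     s1   s2 
   s1     s3   s4 
   s2     s4   s5 
   s3     s6   s7 
   s4     s7   s8 
   s5     s8   s9 
   s6    s10  s11 
   s7    s11  s12 
   s8    s12  s13 
   s9    s13   s0 
   s10   s10  s14 
   s11   s14  s15 
   s12   s15  s16 
   s13   s16   s1 
   s14   s14  s17 
   s15   s17  s18 
   s16   s18   s3 
 * s17   s17  s19 
   s18   s19   s6 
   s19   s19  s10 
(> = start, * = accepting)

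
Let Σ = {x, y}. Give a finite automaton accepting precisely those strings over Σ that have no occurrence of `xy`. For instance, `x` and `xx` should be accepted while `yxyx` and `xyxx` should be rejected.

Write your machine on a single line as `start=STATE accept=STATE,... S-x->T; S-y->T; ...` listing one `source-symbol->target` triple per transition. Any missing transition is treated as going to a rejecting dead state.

start=q0; accept=q0,q1; q0-x->q1; q0-y->q0; q1-x->q1; q1-y->q2; q2-x->q2; q2-y->q2

This is the complement of 'contains `xy`'. Use the same substring-matching states — q0 through q2 holding how much of `xy` has just been matched — but flip the accepting set: everything except the trap q2 accepts.
With 3 states:
        x   y  
>* q0   q1  q0 
 * q1   q1  q2 
   q2   q2  q2 
(> = start, * = accepting)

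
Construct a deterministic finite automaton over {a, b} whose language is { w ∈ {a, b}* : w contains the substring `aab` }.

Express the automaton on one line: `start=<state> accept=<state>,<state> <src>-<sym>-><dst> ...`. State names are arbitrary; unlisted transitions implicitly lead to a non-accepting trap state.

start=q0 accept=q3 q0-a->q1 q0-b->q0 q1-a->q2 q1-b->q0 q2-a->q2 q2-b->q3 q3-a->q3 q3-b->q3

States q0..q2 record the length of the longest prefix of `aab` that matches the current input suffix. Reaching q3 means `aab` has been seen, and we stay there forever. Accept from q3.
With 4 states:
        a   b  
>  q0   q1  q0 
   q1   q2  q0 
   q2   q2  q3 
 * q3   q3  q3 
(> = start, * = accepting)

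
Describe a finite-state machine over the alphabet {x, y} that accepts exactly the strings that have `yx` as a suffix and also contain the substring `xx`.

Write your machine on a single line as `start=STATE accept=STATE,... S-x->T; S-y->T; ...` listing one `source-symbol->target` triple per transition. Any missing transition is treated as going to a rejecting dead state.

start=q0; accept=q4; q0-x->q1; q0-y->q0; q1-x->q2; q1-y->q0; q2-x->q2; q2-y->q3; q3-x->q4; q3-y->q3; q4-x->q2; q4-y->q3

Build one automaton per condition and run them in lockstep. One (3 states) tracks how much of the suffix `yx` has currently been matched; the other (3 states) tracks whether and how much of `xx` has been seen. Each combined state is a pair, one component from each; accept when both components accept. After merging equivalent states the machine shrinks.
A 5-state machine:
        x   y  
>  q0   q1  q0 
   q1   q2  q0 
   q2   q2  q3 
   q3   q4  q3 
 * q4   q2  q3 
(> = start, * = accepting)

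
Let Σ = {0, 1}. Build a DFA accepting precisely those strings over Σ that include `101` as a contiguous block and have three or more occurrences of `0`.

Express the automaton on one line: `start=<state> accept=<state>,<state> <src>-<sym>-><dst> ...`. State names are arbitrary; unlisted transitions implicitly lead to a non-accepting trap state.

Handle the two conditions separately and then intersect. The first has 4 states tracking whether and how much of `101` has been seen; the second has 5 states tracking the count of `0`s, saturating at 4. A product state is a pair (one from each), accepting exactly when both do.
          0    1  
>  q0     q1   q2 
   q1     q3   q4 
   q2     q5   q2 
   q3     q6   q7 
   q4     q8   q4 
   q5     q3   q9 
   q6    q10  q11 
   q7    q12   q7 
   q8     q6  q13 
   q9    q13   q9 
   q10   q10  q14 
   q11   q15  q11 
   q12   q10  q16 
   q13   q16  q13 
   q14   q15  q14 
   q15   q10  q17 
 * q16   q17  q16 
 * q17   q17  q17 
(> = start, * = accepting)

start=q0 accept=q16,q17 q0-0->q1 q0-1->q2 q1-0->q3 q1-1->q4 q2-0->q5 q2-1->q2 q3-0->q6 q3-1->q7 q4-0->q8 q4-1->q4 q5-0->q3 q5-1->q9 q6-0->q10 q6-1->q11 q7-0->q12 q7-1->q7 q8-0->q6 q8-1->q13 q9-0->q13 q9-1->q9 q10-0->q10 q10-1->q14 q11-0->q15 q11-1->q11 q12-0->q10 q12-1->q16 q13-0->q16 q13-1->q13 q14-0->q15 q14-1->q14 q15-0->q10 q15-1->q17 q16-0->q17 q16-1->q16 q17-0->q17 q17-1->q17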